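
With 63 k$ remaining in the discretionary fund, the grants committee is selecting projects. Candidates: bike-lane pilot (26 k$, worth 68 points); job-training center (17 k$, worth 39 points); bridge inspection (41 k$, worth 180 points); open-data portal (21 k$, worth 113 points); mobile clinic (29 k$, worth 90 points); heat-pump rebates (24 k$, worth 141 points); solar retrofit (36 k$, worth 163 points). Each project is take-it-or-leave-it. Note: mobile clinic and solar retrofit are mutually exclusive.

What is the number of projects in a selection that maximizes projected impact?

2

Optimal total is 304.
heat-pump rebates + solar retrofit hits 304 at 60 k$.
Any selection reaching 304 contains exactly 2 projects.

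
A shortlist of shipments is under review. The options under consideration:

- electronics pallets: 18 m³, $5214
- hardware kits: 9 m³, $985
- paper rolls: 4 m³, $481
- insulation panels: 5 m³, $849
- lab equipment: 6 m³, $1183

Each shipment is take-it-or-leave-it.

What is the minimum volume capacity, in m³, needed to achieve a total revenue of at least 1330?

Look for the lowest-volume combination reaching 1330.
paper rolls + insulation panels: 1330 revenue at 9 m³.
No combination under 9 m³ hits 1330.

9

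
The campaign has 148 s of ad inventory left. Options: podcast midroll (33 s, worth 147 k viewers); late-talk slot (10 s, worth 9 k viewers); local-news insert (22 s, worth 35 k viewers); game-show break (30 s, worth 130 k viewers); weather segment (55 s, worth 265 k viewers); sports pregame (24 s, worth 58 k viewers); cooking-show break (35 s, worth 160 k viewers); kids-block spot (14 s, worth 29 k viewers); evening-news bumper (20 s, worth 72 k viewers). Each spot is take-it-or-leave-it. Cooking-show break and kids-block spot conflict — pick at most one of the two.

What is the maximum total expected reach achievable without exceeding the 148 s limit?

644

By expected reach per s: weather segment 4.82, cooking-show break 4.57, podcast midroll 4.45 lead.
The ratio ordering already packs tightly: podcast midroll + weather segment + cooking-show break + evening-news bumper, 143 s, 644.
An exhaustive check of the 512 subsets confirms 644.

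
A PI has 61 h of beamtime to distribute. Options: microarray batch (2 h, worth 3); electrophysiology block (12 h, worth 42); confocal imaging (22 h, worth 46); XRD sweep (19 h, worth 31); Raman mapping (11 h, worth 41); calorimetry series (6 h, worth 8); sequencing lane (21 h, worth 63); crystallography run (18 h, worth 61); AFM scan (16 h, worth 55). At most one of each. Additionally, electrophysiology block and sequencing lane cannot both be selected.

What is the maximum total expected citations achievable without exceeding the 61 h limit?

202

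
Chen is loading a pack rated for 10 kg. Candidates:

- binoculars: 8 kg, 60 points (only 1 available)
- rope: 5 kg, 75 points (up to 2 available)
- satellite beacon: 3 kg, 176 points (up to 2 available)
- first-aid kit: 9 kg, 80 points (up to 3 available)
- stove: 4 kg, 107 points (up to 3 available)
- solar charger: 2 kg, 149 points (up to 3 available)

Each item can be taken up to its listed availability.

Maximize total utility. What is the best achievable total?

A density-first pass picks satellite beacon + 3×solar charger — 623 at 9 kg.
The 2 kg tied up in solar charger is better spent on satellite beacon — total rises to 650 (10 kg).
That's the maximum — no swap from here does better than 650.

650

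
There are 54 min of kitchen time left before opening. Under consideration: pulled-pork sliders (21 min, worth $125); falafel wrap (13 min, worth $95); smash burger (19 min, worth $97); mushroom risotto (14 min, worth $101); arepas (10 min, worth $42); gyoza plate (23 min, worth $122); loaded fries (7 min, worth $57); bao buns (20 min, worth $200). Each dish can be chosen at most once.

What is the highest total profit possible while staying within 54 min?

453

Ranking by ratio (profit/min): bao buns 10.00, loaded fries 8.14, falafel wrap 7.31, mushroom risotto 7.21.
Falafel wrap + mushroom risotto + loaded fries + bao buns uses 54 of the 54 min and totals 453.
Next best is pulled-pork sliders + falafel wrap + bao buns at 420 (54 min) — short by 33.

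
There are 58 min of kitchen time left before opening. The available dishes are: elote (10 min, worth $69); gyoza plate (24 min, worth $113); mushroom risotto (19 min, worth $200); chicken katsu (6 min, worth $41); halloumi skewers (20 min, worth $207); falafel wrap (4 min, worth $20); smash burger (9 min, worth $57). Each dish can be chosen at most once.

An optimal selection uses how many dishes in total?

The maximum profit within 58 min is 533.
elote + mushroom risotto + halloumi skewers + smash burger hits 533 at 58 min.
Any selection reaching 533 contains exactly 4 dishes.

4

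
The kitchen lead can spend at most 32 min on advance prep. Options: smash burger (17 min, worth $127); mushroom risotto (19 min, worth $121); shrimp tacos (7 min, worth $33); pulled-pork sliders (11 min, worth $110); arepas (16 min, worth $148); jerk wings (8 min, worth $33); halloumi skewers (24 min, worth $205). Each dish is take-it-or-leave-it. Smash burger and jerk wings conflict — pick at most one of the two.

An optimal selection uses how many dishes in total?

Optimal total is 258.
pulled-pork sliders + arepas hits 258 at 27 min.
Every optimal selection uses 2 dishes.

2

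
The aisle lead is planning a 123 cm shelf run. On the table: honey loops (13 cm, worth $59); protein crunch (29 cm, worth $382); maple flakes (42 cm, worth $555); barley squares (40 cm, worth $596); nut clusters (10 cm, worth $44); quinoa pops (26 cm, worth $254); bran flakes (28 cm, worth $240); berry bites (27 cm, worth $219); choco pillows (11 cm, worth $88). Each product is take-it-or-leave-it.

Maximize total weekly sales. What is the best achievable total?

1621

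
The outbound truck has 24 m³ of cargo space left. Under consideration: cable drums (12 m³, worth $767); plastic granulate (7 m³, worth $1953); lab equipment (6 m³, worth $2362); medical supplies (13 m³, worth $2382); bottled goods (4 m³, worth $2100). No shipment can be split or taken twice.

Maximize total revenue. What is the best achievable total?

6844

Ranking by ratio (revenue/m³): bottled goods 525.00, lab equipment 393.67, plastic granulate 279.00.
Greedy by ratio would take plastic granulate + lab equipment + bottled goods: 17 m³ used, total 6415.
Replace plastic granulate with medical supplies: the trade gains 429 net, giving 6844 at 23 m³.
Next best is plastic granulate + medical supplies + bottled goods at 6435 (24 m³) — short by 409.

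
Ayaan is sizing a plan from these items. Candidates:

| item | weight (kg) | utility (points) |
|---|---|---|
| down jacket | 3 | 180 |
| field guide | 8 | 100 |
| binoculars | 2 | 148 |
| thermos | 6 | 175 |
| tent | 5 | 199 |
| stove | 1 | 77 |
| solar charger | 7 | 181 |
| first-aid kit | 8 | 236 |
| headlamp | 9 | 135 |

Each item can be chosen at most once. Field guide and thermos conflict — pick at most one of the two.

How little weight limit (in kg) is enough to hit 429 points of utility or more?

Need the lightest bundle worth ≥ 429.
Taking down jacket + tent + stove gives 456 (≥ 429) for 9 kg.
Any bundle with less than 9 kg falls short of 429.

9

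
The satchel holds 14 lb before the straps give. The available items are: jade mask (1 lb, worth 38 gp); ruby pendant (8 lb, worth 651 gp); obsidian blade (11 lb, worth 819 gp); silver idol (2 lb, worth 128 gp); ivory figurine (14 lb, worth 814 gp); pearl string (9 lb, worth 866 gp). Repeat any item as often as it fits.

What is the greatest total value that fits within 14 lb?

1160

Density check — pearl string 96.22, ruby pendant 81.38, obsidian blade 74.45, silver idol 64.00 are the best per lb.
The ratio ordering already packs tightly: jade mask + 2×silver idol + pearl string, 14 lb, 1160.
Nothing else within 14 lb beats 1160.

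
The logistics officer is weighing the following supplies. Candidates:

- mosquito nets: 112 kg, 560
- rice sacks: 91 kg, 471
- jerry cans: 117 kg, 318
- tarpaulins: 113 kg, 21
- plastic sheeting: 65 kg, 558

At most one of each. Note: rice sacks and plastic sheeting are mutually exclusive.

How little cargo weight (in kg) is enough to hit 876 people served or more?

Look for the lowest-cargo combination reaching 876.
Taking mosquito nets + plastic sheeting gives 1118 (≥ 876) for 177 kg.
Below 177 kg the best achievable stays under 876.

177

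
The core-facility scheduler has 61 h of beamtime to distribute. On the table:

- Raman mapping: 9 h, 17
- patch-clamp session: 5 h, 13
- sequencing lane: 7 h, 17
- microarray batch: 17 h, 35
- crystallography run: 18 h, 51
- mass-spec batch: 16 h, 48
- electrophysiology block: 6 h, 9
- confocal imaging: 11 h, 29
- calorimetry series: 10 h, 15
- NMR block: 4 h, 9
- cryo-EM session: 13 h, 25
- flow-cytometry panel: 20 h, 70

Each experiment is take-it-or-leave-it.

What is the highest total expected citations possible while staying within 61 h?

186

Filling by ratio: patch-clamp session + crystallography run + mass-spec batch + flow-cytometry panel for 182, with 2 h left unused.
The 5 h tied up in patch-clamp session is better spent on sequencing lane — total rises to 186 (61 h).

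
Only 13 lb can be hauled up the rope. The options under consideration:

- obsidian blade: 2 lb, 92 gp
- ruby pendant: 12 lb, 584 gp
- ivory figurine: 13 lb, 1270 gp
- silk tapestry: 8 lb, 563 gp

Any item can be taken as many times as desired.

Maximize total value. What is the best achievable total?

1270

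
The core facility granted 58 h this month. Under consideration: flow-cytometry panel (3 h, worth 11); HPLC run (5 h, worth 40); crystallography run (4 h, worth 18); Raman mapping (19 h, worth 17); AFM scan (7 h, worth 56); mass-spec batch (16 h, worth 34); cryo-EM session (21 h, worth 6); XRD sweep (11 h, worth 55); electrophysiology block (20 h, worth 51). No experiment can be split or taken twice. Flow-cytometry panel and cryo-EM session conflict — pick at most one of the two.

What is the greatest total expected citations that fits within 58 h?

Flow-cytometry panel + HPLC run + crystallography run + AFM scan + XRD sweep + electrophysiology block uses 50 of the 58 h and totals 231.
Next best is HPLC run + crystallography run + AFM scan + XRD sweep + electrophysiology block at 220 (47 h) — short by 11.

231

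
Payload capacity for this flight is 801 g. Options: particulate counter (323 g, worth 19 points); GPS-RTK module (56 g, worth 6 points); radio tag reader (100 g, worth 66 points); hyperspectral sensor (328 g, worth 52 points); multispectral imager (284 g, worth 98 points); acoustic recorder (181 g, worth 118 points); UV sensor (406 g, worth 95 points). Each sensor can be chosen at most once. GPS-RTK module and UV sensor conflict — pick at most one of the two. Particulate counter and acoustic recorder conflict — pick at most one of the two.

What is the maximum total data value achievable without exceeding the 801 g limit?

288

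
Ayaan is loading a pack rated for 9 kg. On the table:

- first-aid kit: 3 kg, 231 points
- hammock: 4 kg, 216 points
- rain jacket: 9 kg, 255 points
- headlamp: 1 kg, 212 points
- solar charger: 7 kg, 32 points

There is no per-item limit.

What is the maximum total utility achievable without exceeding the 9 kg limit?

Taking 9×headlamp: 9 kg used, 1908 in utility.

1908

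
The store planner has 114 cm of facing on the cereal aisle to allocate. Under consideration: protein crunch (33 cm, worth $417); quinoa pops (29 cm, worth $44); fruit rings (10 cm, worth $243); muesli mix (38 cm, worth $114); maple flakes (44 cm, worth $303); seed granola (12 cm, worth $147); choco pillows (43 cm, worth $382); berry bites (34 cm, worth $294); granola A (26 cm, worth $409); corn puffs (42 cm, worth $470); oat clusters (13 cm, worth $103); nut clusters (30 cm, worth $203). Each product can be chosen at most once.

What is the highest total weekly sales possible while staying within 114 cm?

1539

The ratio heuristic lands on protein crunch + fruit rings + seed granola + granola A + oat clusters (1319) but leaves 20 cm idle.
The 25 cm tied up in seed granola and oat clusters is better spent on corn puffs — total rises to 1539 (111 cm).
No other feasible combination exceeds 1539.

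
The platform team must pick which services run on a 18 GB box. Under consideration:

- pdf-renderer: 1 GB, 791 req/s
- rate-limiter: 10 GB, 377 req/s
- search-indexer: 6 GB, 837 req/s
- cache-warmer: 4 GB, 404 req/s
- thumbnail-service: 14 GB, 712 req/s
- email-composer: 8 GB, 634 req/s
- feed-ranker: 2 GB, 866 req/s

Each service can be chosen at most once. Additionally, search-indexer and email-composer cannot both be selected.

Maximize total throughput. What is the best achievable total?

2898

Best packing: pdf-renderer + search-indexer + cache-warmer + feed-ranker — 13 GB, 2898 total.
The closest alternative, pdf-renderer + cache-warmer + email-composer + feed-ranker, reaches only 2695.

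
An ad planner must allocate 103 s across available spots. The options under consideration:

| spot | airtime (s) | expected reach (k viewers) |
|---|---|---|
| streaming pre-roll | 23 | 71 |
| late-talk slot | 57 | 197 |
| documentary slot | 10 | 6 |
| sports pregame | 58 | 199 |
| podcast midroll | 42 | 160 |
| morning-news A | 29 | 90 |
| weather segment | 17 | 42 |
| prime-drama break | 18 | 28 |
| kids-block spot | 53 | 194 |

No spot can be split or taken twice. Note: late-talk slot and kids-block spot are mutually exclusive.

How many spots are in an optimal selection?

2

The maximum expected reach within 103 s is 359.
One optimal bundle: sports pregame + podcast midroll (100 s).
Every optimal selection uses 2 spots.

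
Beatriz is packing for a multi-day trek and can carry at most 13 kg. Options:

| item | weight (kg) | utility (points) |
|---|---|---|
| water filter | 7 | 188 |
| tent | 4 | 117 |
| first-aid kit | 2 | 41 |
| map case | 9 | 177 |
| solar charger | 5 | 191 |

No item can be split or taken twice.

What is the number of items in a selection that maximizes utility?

2

Best achievable utility is 379.
water filter + solar charger hits 379 at 12 kg.
Every optimal selection uses 2 items.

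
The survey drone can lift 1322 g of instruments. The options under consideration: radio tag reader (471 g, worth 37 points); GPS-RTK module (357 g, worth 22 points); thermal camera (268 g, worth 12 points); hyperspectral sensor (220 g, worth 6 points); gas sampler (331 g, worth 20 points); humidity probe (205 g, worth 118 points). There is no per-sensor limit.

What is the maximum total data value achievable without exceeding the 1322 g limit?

Best packing: 6×humidity probe — 1230 g, 708 total.
No other feasible combination exceeds 708.

708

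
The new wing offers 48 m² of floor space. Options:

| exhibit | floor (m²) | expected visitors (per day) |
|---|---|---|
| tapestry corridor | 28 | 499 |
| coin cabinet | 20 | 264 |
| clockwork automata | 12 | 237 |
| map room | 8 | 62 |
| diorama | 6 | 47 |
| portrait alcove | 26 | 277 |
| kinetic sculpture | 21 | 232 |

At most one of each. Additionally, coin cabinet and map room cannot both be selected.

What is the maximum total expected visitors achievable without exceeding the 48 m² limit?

798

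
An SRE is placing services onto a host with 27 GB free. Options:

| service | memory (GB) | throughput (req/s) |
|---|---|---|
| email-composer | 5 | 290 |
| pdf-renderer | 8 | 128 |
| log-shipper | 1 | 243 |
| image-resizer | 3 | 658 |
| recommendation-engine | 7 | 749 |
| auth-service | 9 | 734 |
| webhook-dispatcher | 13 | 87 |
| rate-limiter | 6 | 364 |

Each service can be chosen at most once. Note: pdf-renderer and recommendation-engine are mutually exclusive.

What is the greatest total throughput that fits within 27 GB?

2748

Taking log-shipper + image-resizer + recommendation-engine + auth-service + rate-limiter: 26 GB used, 2748 in throughput.
The closest alternative, email-composer + log-shipper + image-resizer + recommendation-engine + auth-service, reaches only 2674.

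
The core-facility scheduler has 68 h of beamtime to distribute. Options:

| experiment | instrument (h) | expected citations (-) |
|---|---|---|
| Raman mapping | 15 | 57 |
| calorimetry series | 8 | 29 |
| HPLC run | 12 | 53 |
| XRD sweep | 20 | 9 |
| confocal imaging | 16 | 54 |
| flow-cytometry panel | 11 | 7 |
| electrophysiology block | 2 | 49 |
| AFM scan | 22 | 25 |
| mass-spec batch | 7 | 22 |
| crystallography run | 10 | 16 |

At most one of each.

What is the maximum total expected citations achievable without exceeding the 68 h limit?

264

Raman mapping + calorimetry series + HPLC run + confocal imaging + electrophysiology block + mass-spec batch uses 60 of the 68 h and totals 264.
Runner-up Raman mapping + calorimetry series + HPLC run + confocal imaging + electrophysiology block + crystallography run tops out at 258.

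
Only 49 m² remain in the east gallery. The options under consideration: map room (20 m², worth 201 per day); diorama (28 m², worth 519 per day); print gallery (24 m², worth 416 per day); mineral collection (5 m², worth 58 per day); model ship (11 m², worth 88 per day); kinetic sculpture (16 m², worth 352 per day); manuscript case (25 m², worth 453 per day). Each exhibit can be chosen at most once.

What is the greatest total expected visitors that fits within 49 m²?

By expected visitors per m²: kinetic sculpture 22.00, diorama 18.54, manuscript case 18.12 lead.
Taking diorama + mineral collection + kinetic sculpture: 49 m² used, 929 in expected visitors.

929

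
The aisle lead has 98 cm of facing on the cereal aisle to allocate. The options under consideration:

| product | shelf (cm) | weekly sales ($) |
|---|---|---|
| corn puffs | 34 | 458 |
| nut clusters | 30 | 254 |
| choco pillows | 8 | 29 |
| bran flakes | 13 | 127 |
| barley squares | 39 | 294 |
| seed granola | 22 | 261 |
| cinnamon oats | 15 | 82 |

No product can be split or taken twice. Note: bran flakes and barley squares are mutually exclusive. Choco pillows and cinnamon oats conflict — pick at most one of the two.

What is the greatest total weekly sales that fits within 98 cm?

Ranking by ratio (weekly sales/cm): corn puffs 13.47, seed granola 11.86, bran flakes 9.77.
Taking corn puffs + barley squares + seed granola: 95 cm used, 1013 in weekly sales.

1013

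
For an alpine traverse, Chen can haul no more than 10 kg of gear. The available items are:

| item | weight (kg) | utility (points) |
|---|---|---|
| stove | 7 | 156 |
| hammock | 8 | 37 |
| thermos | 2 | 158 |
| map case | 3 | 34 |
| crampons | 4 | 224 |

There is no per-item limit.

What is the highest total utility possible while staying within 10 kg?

790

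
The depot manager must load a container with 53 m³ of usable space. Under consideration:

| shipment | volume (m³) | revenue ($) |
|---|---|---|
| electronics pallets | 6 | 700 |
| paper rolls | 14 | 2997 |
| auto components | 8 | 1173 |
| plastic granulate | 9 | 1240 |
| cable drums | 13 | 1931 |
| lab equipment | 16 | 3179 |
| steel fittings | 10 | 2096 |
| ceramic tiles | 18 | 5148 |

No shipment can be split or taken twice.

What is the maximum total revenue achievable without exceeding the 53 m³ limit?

11663

Greedy by ratio would take paper rolls + auto components + steel fittings + ceramic tiles: 50 m³ used, total 11414.
Dropping paper rolls and auto components frees 22 m³; slotting in plastic granulate + lab equipment (25 m³) lifts the total to 11663 at 53 m³.
No other feasible combination exceeds 11663.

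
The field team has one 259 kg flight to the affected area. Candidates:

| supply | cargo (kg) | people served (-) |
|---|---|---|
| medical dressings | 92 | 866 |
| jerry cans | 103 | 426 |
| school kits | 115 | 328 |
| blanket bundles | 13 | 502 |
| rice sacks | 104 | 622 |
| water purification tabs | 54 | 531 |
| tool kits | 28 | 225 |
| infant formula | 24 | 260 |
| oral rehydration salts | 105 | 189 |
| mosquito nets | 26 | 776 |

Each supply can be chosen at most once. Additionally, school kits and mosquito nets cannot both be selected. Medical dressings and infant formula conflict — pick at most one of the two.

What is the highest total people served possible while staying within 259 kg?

2916

Best packing: blanket bundles + rice sacks + water purification tabs + tool kits + infant formula + mosquito nets — 249 kg, 2916 total.
Nothing else feasible within 259 kg beats 2916.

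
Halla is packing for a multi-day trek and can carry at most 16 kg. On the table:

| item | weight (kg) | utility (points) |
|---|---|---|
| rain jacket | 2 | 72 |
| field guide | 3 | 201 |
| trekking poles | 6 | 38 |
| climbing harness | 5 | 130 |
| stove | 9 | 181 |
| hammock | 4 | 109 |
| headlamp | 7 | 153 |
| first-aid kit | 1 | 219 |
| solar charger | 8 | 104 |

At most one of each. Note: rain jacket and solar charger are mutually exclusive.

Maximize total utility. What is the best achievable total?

Taking rain jacket + field guide + climbing harness + hammock + first-aid kit: 15 kg used, 731 in utility.
No other feasible combination exceeds 731.

731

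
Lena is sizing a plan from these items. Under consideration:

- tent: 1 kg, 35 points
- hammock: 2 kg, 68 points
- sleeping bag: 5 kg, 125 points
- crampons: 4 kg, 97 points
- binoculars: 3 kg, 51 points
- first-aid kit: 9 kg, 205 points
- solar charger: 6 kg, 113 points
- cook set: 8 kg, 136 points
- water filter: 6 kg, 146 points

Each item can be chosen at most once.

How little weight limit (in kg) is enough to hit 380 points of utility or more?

16

Look for the lowest-weight combination reaching 380.
hammock + sleeping bag + first-aid kit reaches 398 using 16 kg.
Below 16 kg the best achievable stays under 380.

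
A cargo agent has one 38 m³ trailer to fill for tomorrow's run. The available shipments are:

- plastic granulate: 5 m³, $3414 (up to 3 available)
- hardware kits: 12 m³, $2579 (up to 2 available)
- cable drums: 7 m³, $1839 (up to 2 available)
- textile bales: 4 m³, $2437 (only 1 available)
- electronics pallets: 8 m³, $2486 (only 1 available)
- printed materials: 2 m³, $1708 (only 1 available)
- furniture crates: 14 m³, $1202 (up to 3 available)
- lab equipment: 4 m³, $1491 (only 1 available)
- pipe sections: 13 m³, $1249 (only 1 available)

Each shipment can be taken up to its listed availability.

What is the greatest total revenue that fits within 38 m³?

By revenue per m³: printed materials 854.00, plastic granulate 682.80, textile bales 609.25 lead.
Taking the top-ratio shipments first gives 3×plastic granulate + textile bales + electronics pallets + printed materials + lab equipment for 18364 (33 m³).
Replace lab equipment with cable drums: the trade gains 348 net, giving 18712 at 36 m³.
That's the maximum — no swap from here does better than 18712.

18712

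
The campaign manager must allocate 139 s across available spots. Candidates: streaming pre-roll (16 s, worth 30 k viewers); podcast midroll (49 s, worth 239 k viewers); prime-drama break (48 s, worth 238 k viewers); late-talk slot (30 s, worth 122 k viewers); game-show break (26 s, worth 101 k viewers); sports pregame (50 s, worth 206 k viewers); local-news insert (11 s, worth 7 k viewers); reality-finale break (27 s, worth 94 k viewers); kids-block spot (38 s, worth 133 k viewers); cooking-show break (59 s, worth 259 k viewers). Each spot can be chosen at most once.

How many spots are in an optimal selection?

3

Best achievable expected reach is 620.
One optimal bundle: podcast midroll + late-talk slot + cooking-show break (138 s).
Any selection reaching 620 contains exactly 3 spots.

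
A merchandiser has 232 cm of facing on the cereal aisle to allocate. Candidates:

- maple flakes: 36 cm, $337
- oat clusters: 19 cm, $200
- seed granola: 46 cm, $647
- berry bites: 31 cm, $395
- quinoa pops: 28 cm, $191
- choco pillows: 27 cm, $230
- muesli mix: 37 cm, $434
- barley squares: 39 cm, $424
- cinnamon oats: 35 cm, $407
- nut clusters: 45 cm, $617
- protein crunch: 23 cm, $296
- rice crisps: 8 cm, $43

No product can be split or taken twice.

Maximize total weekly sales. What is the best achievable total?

2856

Ranking by ratio (weekly sales/cm): seed granola 14.07, nut clusters 13.71, protein crunch 12.87.
A density-first pass picks seed granola + berry bites + muesli mix + cinnamon oats + nut clusters + protein crunch + rice crisps — 2839 at 225 cm.
The 35 cm tied up in cinnamon oats is better spent on barley squares — total rises to 2856 (229 cm).
Every other selection either busts 232 cm or fails to beat 2856.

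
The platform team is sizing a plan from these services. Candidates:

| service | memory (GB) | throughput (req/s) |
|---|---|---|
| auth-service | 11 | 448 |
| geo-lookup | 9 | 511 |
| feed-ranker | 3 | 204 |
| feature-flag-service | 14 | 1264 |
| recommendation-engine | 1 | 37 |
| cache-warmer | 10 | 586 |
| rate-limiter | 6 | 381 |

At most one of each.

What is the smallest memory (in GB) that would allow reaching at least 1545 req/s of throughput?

20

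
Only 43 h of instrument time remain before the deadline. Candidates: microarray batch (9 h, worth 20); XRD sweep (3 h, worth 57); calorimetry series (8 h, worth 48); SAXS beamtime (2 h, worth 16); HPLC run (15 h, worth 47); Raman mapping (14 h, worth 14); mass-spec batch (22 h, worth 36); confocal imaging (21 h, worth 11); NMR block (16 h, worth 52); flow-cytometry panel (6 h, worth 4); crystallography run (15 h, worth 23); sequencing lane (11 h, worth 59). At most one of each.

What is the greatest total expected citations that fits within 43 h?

232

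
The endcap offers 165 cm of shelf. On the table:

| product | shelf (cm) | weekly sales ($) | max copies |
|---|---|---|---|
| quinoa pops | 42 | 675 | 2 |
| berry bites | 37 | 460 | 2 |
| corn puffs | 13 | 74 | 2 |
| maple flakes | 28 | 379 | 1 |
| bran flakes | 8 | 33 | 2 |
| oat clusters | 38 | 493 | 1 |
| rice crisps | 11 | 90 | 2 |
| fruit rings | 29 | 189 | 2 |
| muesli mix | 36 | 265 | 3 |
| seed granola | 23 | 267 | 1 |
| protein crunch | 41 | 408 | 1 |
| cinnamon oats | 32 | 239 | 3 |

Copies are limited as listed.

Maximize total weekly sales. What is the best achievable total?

2312

By weekly sales per cm: quinoa pops 16.07, maple flakes 13.54, oat clusters 12.97 lead.
Best packing: 2×quinoa pops + maple flakes + oat clusters + rice crisps — 161 cm, 2312 total.
That's the maximum — no swap from here does better than 2312.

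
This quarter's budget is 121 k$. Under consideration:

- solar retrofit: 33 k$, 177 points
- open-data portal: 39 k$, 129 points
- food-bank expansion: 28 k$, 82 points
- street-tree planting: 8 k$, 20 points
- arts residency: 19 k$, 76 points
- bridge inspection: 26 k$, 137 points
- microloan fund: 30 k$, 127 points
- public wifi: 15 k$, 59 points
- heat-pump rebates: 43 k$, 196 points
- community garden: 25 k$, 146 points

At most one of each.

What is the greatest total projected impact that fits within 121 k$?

By projected impact per k$: community garden 5.84, solar retrofit 5.36, bridge inspection 5.27, heat-pump rebates 4.56 lead.
Filling by ratio: solar retrofit + bridge inspection + microloan fund + community garden for 587, with 7 k$ left unused.
Replace microloan fund with arts residency + public wifi: the trade gains 8 net, giving 595 at 118 k$.

595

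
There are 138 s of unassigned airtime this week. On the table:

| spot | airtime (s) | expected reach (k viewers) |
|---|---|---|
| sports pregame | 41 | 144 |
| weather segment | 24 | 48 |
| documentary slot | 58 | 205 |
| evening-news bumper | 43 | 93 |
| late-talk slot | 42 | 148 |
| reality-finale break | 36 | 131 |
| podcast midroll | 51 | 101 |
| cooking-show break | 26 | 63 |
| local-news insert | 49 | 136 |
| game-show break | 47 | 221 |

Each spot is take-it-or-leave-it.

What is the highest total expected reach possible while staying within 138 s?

The ratio heuristic lands on late-talk slot + reality-finale break + game-show break (500) but leaves 13 s idle.
Dropping reality-finale break frees 36 s; slotting in sports pregame (41 s) lifts the total to 513 at 130 s.
The closest alternative, late-talk slot + local-news insert + game-show break, reaches only 505.

513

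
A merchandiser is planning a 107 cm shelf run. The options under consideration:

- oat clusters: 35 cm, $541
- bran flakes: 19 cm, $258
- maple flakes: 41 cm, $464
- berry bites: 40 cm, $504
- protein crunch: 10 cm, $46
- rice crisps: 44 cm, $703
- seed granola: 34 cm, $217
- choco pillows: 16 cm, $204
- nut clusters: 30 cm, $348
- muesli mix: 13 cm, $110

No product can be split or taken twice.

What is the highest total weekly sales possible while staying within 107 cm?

Density check — rice crisps 15.98, oat clusters 15.46, bran flakes 13.58, choco pillows 12.75 are the best per cm.
Best packing: oat clusters + bran flakes + rice crisps — 98 cm, 1502 total.

1502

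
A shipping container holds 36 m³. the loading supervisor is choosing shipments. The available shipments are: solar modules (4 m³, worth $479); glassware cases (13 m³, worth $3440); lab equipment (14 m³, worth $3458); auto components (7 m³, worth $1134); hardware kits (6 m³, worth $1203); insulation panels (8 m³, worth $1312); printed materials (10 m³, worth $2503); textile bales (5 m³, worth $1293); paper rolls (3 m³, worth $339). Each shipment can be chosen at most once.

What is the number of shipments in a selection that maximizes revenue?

Optimal total is 8670.
solar modules + glassware cases + lab equipment + textile bales hits 8670 at 36 m³.
Any selection reaching 8670 contains exactly 4 shipments.

4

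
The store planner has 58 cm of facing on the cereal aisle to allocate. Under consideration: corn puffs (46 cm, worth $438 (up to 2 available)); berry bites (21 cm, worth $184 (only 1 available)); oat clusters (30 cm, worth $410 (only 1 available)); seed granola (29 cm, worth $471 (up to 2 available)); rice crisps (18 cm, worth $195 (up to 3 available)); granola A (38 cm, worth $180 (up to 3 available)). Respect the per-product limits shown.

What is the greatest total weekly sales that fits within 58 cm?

Density check — seed granola 16.24, oat clusters 13.67, rice crisps 10.83, corn puffs 9.52 are the best per cm.
Best packing: 2×seed granola — 58 cm, 942 total.
Nothing else within 58 cm beats 942.

942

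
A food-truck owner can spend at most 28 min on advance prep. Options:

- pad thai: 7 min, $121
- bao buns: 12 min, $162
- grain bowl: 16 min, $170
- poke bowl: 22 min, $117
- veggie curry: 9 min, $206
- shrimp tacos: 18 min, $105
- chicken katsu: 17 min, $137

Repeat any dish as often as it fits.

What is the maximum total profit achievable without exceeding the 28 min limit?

618

Ranking by ratio (profit/min): veggie curry 22.89, pad thai 17.29, bao buns 13.50, grain bowl 10.62.
Taking 3×veggie curry: 27 min used, 618 in profit.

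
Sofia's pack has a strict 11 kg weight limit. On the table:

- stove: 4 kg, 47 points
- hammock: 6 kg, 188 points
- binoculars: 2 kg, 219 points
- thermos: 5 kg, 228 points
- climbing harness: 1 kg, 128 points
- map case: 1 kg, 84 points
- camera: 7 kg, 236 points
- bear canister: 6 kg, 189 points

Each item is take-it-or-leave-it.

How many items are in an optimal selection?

The maximum utility within 11 kg is 667.
For example binoculars + climbing harness + map case + camera achieves it, using 11 kg.
Every optimal selection uses 4 items.

4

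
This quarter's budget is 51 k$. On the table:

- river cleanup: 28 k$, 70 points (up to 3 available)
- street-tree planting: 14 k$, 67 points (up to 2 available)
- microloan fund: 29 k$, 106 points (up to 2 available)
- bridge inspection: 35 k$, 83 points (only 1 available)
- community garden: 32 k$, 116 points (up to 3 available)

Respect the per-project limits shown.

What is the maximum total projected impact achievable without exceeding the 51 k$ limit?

Density check — street-tree planting 4.79, microloan fund 3.66, community garden 3.62 are the best per k$.
The ratio heuristic lands on 2×street-tree planting (134) but leaves 23 k$ idle.
Replace street-tree planting with community garden: the trade gains 49 net, giving 183 at 46 k$.
No other feasible combination exceeds 183.

183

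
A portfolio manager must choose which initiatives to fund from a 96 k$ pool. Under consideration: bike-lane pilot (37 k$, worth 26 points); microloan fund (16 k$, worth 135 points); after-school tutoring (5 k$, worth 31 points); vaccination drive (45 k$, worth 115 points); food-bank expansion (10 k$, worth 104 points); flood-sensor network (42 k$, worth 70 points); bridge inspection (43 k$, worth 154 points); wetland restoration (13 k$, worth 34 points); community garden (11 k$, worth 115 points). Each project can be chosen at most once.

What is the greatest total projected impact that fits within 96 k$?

Taking the top-ratio projects first gives microloan fund + after-school tutoring + food-bank expansion + bridge inspection + community garden for 539 (85 k$).
Dropping after-school tutoring frees 5 k$; slotting in wetland restoration (13 k$) lifts the total to 542 at 93 k$.
The closest alternative, microloan fund + after-school tutoring + food-bank expansion + bridge inspection + community garden, reaches only 539.

542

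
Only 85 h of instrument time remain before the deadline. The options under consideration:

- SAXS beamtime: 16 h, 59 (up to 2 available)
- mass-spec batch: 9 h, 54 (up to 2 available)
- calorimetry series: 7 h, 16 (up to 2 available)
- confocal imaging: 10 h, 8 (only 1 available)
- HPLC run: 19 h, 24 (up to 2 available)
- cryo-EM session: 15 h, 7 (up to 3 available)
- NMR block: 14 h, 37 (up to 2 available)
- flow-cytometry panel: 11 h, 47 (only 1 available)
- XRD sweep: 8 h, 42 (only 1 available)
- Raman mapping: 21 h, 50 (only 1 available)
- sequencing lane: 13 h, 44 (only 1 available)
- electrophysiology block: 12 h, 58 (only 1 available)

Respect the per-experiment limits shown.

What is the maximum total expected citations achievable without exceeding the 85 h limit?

374

A density-first pass picks 2×SAXS beamtime + 2×mass-spec batch + flow-cytometry panel + XRD sweep + electrophysiology block — 373 at 81 h.
Replace SAXS beamtime with calorimetry series + sequencing lane: the trade gains 1 net, giving 374 at 85 h.
Nothing else within 85 h beats 374.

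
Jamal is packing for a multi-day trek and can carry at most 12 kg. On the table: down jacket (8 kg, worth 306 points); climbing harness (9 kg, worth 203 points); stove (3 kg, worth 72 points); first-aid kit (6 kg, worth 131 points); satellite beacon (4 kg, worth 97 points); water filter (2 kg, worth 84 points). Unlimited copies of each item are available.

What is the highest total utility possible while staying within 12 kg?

504

Ranking by ratio (utility/kg): water filter 42.00, down jacket 38.25, satellite beacon 24.25.
The ratio ordering already packs tightly: 6×water filter, 12 kg, 504.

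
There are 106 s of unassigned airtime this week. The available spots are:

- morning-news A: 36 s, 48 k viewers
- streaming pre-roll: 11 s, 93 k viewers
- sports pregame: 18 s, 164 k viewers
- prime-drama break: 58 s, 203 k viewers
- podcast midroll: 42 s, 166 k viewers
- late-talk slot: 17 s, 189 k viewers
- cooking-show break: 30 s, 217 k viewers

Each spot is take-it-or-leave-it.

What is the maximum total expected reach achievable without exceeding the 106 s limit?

By expected reach per s: late-talk slot 11.12, sports pregame 9.11, streaming pre-roll 8.45 lead.
The ratio heuristic lands on streaming pre-roll + sports pregame + late-talk slot + cooking-show break (663) but leaves 30 s idle.
The 18 s tied up in sports pregame is better spent on podcast midroll — total rises to 665 (100 s).

665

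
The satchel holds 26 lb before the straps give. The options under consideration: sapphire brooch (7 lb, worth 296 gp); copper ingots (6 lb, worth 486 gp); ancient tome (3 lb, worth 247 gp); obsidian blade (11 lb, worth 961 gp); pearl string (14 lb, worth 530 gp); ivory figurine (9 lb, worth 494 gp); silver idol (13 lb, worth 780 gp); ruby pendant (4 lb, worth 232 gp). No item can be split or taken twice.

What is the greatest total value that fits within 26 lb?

Greedy by ratio would take copper ingots + ancient tome + obsidian blade + ruby pendant: 24 lb used, total 1926.
Replace ancient tome and ruby pendant with ivory figurine: the trade gains 15 net, giving 1941 at 26 lb.
Nothing else within 26 lb beats 1941.

1941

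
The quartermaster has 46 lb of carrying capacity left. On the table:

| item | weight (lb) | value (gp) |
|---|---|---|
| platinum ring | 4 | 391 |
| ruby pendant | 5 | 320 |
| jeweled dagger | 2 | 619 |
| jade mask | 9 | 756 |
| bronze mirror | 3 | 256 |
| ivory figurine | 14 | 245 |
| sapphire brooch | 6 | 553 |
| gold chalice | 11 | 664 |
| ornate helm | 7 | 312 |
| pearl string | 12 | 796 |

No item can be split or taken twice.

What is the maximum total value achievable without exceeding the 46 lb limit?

By value per lb: jeweled dagger 309.50, platinum ring 97.75, sapphire brooch 92.17, bronze mirror 85.33 lead.
Taking the top-ratio items first gives platinum ring + ruby pendant + jeweled dagger + jade mask + bronze mirror + sapphire brooch + pearl string for 3691 (41 lb).
Dropping sapphire brooch frees 6 lb; slotting in gold chalice (11 lb) lifts the total to 3802 at 46 lb.
Runner-up platinum ring + jeweled dagger + jade mask + sapphire brooch + gold chalice + pearl string tops out at 3779.

3802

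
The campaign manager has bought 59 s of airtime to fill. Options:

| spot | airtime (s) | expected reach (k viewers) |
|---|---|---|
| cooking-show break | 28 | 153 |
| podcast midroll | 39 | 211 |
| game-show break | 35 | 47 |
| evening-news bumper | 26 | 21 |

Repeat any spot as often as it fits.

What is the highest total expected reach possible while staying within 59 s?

By expected reach per s: cooking-show break 5.46, podcast midroll 5.41, game-show break 1.34 lead.
The ratio ordering already packs tightly: 2×cooking-show break, 56 s, 306.
That's the maximum — no swap from here does better than 306.

306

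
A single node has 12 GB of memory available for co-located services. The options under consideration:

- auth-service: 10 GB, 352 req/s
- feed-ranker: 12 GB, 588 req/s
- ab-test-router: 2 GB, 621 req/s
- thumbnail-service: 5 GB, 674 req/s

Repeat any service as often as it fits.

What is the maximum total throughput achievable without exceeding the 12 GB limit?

Ranking by ratio (throughput/GB): ab-test-router 310.50, thumbnail-service 134.80, feed-ranker 49.00.
The ratio ordering already packs tightly: 6×ab-test-router, 12 GB, 3726.
No other feasible combination exceeds 3726.

3726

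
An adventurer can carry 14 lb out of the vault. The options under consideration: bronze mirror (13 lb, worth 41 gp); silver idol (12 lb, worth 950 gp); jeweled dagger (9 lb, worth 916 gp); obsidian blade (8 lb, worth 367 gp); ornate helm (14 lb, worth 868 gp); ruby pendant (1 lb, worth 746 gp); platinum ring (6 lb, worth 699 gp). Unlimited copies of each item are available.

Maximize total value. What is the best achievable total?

Density check — ruby pendant 746.00, platinum ring 116.50, jeweled dagger 101.78 are the best per lb.
Best packing: 14×ruby pendant — 14 lb, 10444 total.
Nothing else within 14 lb beats 10444.

10444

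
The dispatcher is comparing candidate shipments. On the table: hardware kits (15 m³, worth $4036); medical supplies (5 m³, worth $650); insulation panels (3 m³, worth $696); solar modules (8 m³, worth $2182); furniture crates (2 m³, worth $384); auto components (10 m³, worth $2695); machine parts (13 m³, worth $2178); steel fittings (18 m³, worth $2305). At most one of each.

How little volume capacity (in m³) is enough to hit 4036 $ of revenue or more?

15

Need the lightest bundle worth ≥ 4036.
Taking hardware kits gives 4036 (≥ 4036) for 15 m³.
No combination under 15 m³ hits 4036.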